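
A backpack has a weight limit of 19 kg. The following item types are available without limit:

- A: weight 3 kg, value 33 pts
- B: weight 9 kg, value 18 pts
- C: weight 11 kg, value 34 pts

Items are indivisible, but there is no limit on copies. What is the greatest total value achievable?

198 pts

Best value-per-unit is A at 33/3, and filling with it alone uses weight 6×3=18. No mix of the others beats 6×33 = 198.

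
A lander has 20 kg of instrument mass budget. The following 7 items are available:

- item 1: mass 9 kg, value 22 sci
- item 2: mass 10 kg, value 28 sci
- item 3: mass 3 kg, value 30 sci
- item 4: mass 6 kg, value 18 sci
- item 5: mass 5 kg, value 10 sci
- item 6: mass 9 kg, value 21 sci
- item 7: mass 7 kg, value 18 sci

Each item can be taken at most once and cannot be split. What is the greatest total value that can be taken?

76 sci

This is a 0/1 knapsack; check combinations near the capacity.
- item 2+item 3+item 4: mass 10+3+6=19, value 28+30+18=76
- item 2+item 3+item 7: mass 10+3+7=20, value 28+30+18=76
- item 1+item 3+item 4: mass 9+3+6=18, value 22+30+18=70
Best: 76 sci.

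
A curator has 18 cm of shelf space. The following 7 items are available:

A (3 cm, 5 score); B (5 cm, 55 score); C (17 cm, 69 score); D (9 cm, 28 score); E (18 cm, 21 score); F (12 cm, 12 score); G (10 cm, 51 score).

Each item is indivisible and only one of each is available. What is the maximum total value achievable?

111 score

Check high-value combinations within 18 cm:
- A+B+G: length 3+5+10=18, value 5+55+51=111
- B+G: length 5+10=15, value 55+51=106
- A+B+D: length 3+5+9=17, value 5+55+28=88
Best: 111 score.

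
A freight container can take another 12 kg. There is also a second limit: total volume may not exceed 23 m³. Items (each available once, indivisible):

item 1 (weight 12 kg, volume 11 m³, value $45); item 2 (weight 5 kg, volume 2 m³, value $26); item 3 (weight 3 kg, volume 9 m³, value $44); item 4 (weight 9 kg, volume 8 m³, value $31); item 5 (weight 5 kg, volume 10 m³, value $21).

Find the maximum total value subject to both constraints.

Feasible sets respecting both limits:
- item 3+item 4: weight 12, volume 17, value 75
- item 2+item 3: weight 8, volume 11, value 70
- item 3+item 5: weight 8, volume 19, value 65
- item 2+item 5: weight 10, volume 12, value 47
Best: $75.

$75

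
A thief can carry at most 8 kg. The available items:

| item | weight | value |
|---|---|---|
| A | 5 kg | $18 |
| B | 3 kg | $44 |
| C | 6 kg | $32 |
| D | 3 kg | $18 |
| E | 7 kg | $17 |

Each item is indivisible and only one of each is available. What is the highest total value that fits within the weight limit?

Check high-value combinations within 8 kg:
- B+D: weight 3+3=6, value 44+18=62
- A+B: weight 5+3=8, value 18+44=62
- B: weight 3, value 44
- A+D: weight 5+3=8, value 18+18=36
Best: $62.

$62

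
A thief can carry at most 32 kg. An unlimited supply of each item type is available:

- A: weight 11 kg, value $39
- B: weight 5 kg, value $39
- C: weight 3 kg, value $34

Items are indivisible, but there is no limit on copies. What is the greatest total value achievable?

$345

Best value-per-unit is C at 34/3; filling with it alone gives 10×34 = 340.
Optimal mix: 1×B + 9×C → weight 32, value 345.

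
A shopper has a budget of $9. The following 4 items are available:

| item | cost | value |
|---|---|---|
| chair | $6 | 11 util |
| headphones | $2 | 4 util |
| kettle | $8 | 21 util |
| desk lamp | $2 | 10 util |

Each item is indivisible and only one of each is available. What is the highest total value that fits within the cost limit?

21 util

Check high-value combinations within $9:
- kettle: cost 8, value 21
- chair+desk lamp: cost 6+2=8, value 11+10=21
- chair+headphones: cost 6+2=8, value 11+4=15
Best: 21 util.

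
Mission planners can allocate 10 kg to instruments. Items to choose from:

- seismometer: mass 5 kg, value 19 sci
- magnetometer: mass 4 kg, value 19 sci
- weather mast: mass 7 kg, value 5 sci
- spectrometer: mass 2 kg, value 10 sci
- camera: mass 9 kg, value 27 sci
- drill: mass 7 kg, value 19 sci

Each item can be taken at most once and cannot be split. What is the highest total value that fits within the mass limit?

38 sci

Check high-value combinations within 10 kg:
- seismometer+magnetometer: mass 5+4=9, value 19+19=38
- magnetometer+spectrometer: mass 4+2=6, value 19+10=29
- seismometer+spectrometer: mass 5+2=7, value 19+10=29
- spectrometer+drill: mass 2+7=9, value 10+19=29
Best: 38 sci.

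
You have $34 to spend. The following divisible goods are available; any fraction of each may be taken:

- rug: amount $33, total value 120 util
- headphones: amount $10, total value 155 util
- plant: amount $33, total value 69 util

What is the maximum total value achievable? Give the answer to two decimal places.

Take in order of value per unit:
- headphones (155/10 per unit): all 10 → value 155, running total 155.00
- rug (120/33 per unit): 24 of 33 → value 24×120/33 = 87.2727, running total 242.27
Total 242.27.

242.27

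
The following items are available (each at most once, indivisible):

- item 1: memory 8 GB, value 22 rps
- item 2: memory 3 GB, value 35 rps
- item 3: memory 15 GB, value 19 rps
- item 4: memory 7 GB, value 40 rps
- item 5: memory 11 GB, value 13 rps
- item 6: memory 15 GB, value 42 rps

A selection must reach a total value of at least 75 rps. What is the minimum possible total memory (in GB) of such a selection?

Subsets with value ≥ 75, sorted by total memory:
- item 2+item 4: memory 10, value 75
- item 1+item 2+item 4: memory 18, value 97
- item 2+item 6: memory 18, value 77
Minimum memory: 10 GB.

10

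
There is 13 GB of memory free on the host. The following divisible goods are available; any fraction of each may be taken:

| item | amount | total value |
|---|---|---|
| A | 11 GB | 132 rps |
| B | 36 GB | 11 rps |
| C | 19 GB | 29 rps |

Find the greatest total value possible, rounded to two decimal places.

Take in order of value per unit:
- A (132/11 per unit): all 11 → value 132, running total 132.00
- C (29/19 per unit): 2 of 19 → value 2×29/19 = 3.0526, running total 135.05
Total 135.05.

135.05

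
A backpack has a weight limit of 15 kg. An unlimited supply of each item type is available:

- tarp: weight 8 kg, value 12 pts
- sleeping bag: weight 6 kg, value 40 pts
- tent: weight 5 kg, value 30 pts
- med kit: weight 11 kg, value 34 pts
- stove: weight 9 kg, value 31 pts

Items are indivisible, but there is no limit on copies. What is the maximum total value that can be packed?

90 pts

Best value-per-unit is sleeping bag at 40/6; filling with it alone gives 2×40 = 80.
Optimal mix: 3×tent → weight 15, value 90.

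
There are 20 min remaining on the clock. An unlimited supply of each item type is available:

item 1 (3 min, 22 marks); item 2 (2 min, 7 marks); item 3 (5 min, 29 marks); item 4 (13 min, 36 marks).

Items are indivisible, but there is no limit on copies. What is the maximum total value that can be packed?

Best value-per-unit is item 1 at 22/3; filling with it alone gives 6×22 = 132.
Optimal mix: 6×item 1 + 1×item 2 → time 20, value 139.

139 marks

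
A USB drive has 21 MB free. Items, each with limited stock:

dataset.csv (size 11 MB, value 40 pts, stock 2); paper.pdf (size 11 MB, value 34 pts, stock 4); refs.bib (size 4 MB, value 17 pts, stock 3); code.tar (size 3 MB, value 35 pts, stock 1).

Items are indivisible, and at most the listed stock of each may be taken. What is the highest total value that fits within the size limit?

92 pts

Top feasible selections:
- 1×dataset.csv + 1×refs.bib + 1×code.tar: size 18, value 92
- 3×refs.bib + 1×code.tar: size 15, value 86
- 1×paper.pdf + 1×refs.bib + 1×code.tar: size 18, value 86
- 1×dataset.csv + 1×code.tar: size 14, value 75
Best: 92 pts.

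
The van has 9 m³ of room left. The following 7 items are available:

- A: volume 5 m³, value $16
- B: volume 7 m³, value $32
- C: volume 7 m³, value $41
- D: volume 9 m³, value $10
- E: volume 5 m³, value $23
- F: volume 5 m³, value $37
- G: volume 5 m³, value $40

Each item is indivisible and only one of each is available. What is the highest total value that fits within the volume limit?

$41

This is a 0/1 knapsack; check combinations near the capacity.
- C: volume 7, value 41
- G: volume 5, value 40
- F: volume 5, value 37
Best: $41.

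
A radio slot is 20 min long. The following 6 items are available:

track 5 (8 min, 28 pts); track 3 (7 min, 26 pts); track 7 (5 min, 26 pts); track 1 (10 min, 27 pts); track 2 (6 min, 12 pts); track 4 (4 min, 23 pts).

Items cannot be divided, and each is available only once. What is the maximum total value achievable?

Check high-value combinations within 20 min:
- track 5+track 3+track 7: duration 8+7+5=20, value 28+26+26=80
- track 5+track 7+track 4: duration 8+5+4=17, value 28+26+23=77
- track 5+track 3+track 4: duration 8+7+4=19, value 28+26+23=77
- track 7+track 1+track 4: duration 5+10+4=19, value 26+27+23=76
- track 3+track 7+track 4: duration 7+5+4=16, value 26+26+23=75
Best: 80 pts.

80 pts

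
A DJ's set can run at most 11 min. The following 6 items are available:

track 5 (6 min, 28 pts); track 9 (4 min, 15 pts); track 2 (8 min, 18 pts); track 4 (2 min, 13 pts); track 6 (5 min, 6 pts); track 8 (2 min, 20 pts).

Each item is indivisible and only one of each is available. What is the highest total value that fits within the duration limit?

Check high-value combinations within 11 min:
- track 5+track 4+track 8: duration 6+2+2=10, value 28+13+20=61
- track 5+track 8: duration 6+2=8, value 28+20=48
- track 9+track 4+track 8: duration 4+2+2=8, value 15+13+20=48
- track 5+track 9: duration 6+4=10, value 28+15=43
- track 5+track 4: duration 6+2=8, value 28+13=41
Best: 61 pts.

61 pts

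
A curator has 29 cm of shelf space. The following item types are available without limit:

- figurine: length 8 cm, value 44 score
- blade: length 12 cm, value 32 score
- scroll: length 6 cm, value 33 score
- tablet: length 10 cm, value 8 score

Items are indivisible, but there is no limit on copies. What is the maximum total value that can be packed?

154 score

Best value-per-unit is figurine at 44/8; filling with it alone gives 3×44 = 132.
Optimal mix: 2×figurine + 2×scroll → length 28, value 154.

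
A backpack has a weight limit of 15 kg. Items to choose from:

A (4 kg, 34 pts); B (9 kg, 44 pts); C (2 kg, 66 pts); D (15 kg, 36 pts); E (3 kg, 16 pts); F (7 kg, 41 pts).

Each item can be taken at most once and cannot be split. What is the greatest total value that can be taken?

This is a 0/1 knapsack; check combinations near the capacity.
- A+B+C: weight 4+9+2=15, value 34+44+66=144
- A+C+F: weight 4+2+7=13, value 34+66+41=141
- B+C+E: weight 9+2+3=14, value 44+66+16=126
- C+E+F: weight 2+3+7=12, value 66+16+41=123
Best: 144 pts.

144 pts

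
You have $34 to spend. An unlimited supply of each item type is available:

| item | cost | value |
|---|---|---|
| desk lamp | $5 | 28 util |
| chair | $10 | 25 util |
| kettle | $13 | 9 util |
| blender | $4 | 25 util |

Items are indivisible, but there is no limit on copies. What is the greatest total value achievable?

Best value-per-unit is blender at 25/4; filling with it alone gives 8×25 = 200.
Optimal mix: 2×desk lamp + 6×blender → cost 34, value 206.

206 util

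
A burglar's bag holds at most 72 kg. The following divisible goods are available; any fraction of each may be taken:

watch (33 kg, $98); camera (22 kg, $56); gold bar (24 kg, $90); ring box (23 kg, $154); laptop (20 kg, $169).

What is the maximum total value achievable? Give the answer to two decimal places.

Take in order of value per unit:
- laptop (169/20 per unit): all 20 → value 169, running total 169.00
- ring box (154/23 per unit): all 23 → value 154, running total 323.00
- gold bar (90/24 per unit): all 24 → value 90, running total 413.00
- watch (98/33 per unit): 5 of 33 → value 5×98/33 = 14.8485, running total 427.85
Total 427.85.

427.85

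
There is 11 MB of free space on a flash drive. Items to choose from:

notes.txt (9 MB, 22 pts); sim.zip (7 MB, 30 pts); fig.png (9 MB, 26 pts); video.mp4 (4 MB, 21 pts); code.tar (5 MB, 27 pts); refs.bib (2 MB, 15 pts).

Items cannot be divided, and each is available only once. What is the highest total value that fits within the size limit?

Check high-value combinations within 11 MB:
- video.mp4+code.tar+refs.bib: size 4+5+2=11, value 21+27+15=63
- sim.zip+video.mp4: size 7+4=11, value 30+21=51
- video.mp4+code.tar: size 4+5=9, value 21+27=48
- sim.zip+refs.bib: size 7+2=9, value 30+15=45
Best: 63 pts.

63 pts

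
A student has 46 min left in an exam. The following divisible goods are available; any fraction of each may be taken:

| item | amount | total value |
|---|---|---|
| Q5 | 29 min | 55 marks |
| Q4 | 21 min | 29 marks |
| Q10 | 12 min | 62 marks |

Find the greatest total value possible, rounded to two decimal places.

123.90

Take in order of value per unit:
- Q10 (62/12 per unit): all 12 → value 62, running total 62.00
- Q5 (55/29 per unit): all 29 → value 55, running total 117.00
- Q4 (29/21 per unit): 5 of 21 → value 5×29/21 = 6.9048, running total 123.90
Total 123.90.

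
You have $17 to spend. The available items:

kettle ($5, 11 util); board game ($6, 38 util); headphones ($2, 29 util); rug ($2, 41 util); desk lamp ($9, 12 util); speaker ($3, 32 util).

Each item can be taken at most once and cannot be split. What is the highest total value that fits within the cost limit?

Check high-value combinations within $17:
- board game+headphones+rug+speaker: cost 6+2+2+3=13, value 38+29+41+32=140
- kettle+board game+rug+speaker: cost 5+6+2+3=16, value 11+38+41+32=122
- kettle+board game+headphones+rug: cost 5+6+2+2=15, value 11+38+29+41=119
- headphones+rug+desk lamp+speaker: cost 2+2+9+3=16, value 29+41+12+32=114
- kettle+headphones+rug+speaker: cost 5+2+2+3=12, value 11+29+41+32=113
Best: 140 util.

140 util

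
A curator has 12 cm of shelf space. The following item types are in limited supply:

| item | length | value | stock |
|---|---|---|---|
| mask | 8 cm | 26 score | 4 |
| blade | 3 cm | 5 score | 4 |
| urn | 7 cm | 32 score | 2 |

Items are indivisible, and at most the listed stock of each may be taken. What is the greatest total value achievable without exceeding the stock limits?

37 score

Best selections within length 12 and stock limits:
- 1×blade + 1×urn: length 10, value 37
- 1×urn: length 7, value 32
- 1×mask + 1×blade: length 11, value 31
- 1×mask: length 8, value 26
Best: 37 score.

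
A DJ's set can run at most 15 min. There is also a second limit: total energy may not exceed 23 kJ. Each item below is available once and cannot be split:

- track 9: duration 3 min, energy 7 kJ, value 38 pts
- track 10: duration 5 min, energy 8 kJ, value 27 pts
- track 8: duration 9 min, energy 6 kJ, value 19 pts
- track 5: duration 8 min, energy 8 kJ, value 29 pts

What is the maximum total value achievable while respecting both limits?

Feasible sets respecting both limits:
- track 9+track 5: duration 11, energy 15, value 67
- track 9+track 10: duration 8, energy 15, value 65
- track 9+track 8: duration 12, energy 13, value 57
- track 10+track 5: duration 13, energy 16, value 56
Best: 67 pts.

67 pts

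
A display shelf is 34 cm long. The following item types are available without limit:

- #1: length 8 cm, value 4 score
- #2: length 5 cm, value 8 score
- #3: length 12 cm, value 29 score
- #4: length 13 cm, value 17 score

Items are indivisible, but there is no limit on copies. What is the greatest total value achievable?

Best value-per-unit is #3 at 29/12; filling with it alone gives 2×29 = 58.
Optimal mix: 2×#2 + 2×#3 → length 34, value 74.

74 score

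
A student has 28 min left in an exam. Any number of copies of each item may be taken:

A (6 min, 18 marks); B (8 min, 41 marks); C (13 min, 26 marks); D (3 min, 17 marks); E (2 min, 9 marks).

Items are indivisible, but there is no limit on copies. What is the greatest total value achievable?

154 marks

Best value-per-unit is D at 17/3; filling with it alone gives 9×17 = 153.
Optimal mix: 8×D + 2×E → time 28, value 154.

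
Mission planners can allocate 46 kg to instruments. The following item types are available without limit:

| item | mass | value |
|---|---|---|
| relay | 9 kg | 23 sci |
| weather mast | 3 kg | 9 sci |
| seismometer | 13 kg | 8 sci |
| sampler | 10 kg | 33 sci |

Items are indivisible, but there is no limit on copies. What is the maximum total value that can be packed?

Best value-per-unit is sampler at 33/10; filling with it alone gives 4×33 = 132.
Optimal mix: 2×weather mast + 4×sampler → mass 46, value 150.

150 sci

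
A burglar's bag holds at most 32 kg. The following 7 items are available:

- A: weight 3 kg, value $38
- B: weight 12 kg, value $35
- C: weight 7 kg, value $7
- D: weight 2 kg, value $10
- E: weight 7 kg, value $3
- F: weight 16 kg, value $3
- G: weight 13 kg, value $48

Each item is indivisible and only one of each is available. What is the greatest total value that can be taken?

$131

Check high-value combinations within 32 kg:
- A+B+D+G: weight 3+12+2+13=30, value 38+35+10+48=131
- A+B+G: weight 3+12+13=28, value 38+35+48=121
- A+C+D+E+G: weight 3+7+2+7+13=32, value 38+7+10+3+48=106
Best: $131.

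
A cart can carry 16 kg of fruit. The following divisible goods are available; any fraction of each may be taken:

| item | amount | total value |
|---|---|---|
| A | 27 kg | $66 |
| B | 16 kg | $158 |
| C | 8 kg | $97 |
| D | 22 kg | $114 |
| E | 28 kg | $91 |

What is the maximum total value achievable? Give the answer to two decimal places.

176.00

Take in order of value per unit:
- C (97/8 per unit): all 8 → value 97, running total 97.00
- B (158/16 per unit): 8 of 16 → value 8×158/16 = 79.0000, running total 176.00
Total 176.00.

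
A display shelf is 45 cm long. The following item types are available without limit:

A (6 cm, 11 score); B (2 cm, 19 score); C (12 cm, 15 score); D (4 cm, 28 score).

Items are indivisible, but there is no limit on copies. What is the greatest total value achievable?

418 score

Best value-per-unit is B at 19/2, and filling with it alone uses length 22×2=44. No mix of the others beats 22×19 = 418.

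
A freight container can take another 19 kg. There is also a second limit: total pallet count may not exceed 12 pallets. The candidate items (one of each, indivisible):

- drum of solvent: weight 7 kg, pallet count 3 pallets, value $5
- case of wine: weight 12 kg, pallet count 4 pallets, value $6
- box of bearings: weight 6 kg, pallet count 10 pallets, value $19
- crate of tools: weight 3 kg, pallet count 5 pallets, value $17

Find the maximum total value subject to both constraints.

Feasible sets respecting both limits:
- case of wine+crate of tools: weight 15, pallet count 9, value 23
- drum of solvent+crate of tools: weight 10, pallet count 8, value 22
- box of bearings: weight 6, pallet count 10, value 19
Best: $23.

$23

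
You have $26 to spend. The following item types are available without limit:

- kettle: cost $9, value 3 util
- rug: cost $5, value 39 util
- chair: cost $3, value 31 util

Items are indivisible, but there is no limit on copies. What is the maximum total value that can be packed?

256 util

Best value-per-unit is chair at 31/3; filling with it alone gives 8×31 = 248.
Optimal mix: 1×rug + 7×chair → cost 26, value 256.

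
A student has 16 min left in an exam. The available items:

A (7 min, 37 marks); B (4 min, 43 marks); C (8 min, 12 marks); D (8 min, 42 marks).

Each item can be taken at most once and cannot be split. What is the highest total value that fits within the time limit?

This is a 0/1 knapsack; check combinations near the capacity.
- B+D: time 4+8=12, value 43+42=85
- A+B: time 7+4=11, value 37+43=80
- A+D: time 7+8=15, value 37+42=79
Best: 85 marks.

85 marks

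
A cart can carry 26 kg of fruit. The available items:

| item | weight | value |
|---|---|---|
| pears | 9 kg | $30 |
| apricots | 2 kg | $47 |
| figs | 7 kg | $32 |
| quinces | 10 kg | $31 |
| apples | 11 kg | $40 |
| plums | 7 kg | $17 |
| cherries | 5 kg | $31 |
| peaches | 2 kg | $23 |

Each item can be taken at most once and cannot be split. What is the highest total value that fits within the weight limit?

This is a 0/1 knapsack; check combinations near the capacity.
- apricots+figs+quinces+cherries+peaches: weight 2+7+10+5+2=26, value 47+32+31+31+23=164
- pears+apricots+figs+cherries+peaches: weight 9+2+7+5+2=25, value 30+47+32+31+23=163
- apricots+figs+plums+cherries+peaches: weight 2+7+7+5+2=23, value 47+32+17+31+23=150
- apricots+figs+apples+cherries: weight 2+7+11+5=25, value 47+32+40+31=150
- apricots+quinces+plums+cherries+peaches: weight 2+10+7+5+2=26, value 47+31+17+31+23=149
Best: $164.

$164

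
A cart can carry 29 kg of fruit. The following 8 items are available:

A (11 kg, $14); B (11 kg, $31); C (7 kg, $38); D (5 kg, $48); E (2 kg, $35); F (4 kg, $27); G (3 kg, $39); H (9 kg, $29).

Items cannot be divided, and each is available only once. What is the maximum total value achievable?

This is a 0/1 knapsack; check combinations near the capacity.
- B+C+D+E+G: weight 11+7+5+2+3=28, value 31+38+48+35+39=191
- C+D+E+G+H: weight 7+5+2+3+9=26, value 38+48+35+39+29=189
- C+D+E+F+G: weight 7+5+2+4+3=21, value 38+48+35+27+39=187
Best: $191.

$191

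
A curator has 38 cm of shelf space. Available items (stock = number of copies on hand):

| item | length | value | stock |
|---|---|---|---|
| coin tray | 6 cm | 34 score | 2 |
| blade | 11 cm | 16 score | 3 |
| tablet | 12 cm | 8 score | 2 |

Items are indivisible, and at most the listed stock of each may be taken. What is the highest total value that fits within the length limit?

100 score

Best selections within length 38 and stock limits:
- 2×coin tray + 2×blade: length 34, value 100
- 2×coin tray + 1×blade + 1×tablet: length 35, value 92
Best: 100 score.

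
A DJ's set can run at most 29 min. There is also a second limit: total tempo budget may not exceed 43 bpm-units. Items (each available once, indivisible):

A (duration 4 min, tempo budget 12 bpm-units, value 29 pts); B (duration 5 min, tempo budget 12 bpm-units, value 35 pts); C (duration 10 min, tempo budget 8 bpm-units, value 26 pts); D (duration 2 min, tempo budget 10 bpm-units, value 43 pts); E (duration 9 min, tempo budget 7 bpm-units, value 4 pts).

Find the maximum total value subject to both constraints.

133 pts

Feasible sets respecting both limits:
- A+B+C+D: duration 21, tempo budget 42, value 133
- A+B+D+E: duration 20, tempo budget 41, value 111
- B+C+D+E: duration 26, tempo budget 37, value 108
Best: 133 pts.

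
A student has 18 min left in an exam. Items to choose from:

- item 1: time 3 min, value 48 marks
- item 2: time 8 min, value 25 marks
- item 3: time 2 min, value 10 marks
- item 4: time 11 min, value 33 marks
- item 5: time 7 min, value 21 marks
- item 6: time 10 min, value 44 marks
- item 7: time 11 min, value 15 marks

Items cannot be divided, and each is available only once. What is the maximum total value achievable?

102 marks

Check high-value combinations within 18 min:
- item 1+item 3+item 6: time 3+2+10=15, value 48+10+44=102
- item 1+item 2+item 5: time 3+8+7=18, value 48+25+21=94
- item 1+item 6: time 3+10=13, value 48+44=92
Best: 102 marks.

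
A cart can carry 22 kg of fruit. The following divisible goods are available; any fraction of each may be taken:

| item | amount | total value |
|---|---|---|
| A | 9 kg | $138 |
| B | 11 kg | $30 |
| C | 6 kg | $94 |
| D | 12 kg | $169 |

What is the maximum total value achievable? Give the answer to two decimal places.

Take in order of value per unit:
- C (94/6 per unit): all 6 → value 94, running total 94.00
- A (138/9 per unit): all 9 → value 138, running total 232.00
- D (169/12 per unit): 7 of 12 → value 7×169/12 = 98.5833, running total 330.58
Total 330.58.

330.58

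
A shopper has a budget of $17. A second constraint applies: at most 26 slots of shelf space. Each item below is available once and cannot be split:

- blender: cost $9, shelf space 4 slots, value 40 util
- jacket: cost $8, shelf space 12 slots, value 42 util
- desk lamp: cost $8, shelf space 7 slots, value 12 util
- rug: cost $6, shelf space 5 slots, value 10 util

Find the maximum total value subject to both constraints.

82 util

Feasible sets respecting both limits:
- blender+jacket: cost 17, shelf space 16, value 82
- jacket+desk lamp: cost 16, shelf space 19, value 54
- blender+desk lamp: cost 17, shelf space 11, value 52
- jacket+rug: cost 14, shelf space 17, value 52
Best: 82 util.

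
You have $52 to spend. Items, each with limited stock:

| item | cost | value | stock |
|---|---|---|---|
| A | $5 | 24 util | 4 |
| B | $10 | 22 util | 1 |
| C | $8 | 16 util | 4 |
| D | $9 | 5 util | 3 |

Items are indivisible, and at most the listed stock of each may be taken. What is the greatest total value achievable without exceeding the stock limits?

Top feasible selections:
- 4×A + 4×C: cost 52, value 160
- 4×A + 1×B + 2×C: cost 46, value 150
Best: 160 util.

160 util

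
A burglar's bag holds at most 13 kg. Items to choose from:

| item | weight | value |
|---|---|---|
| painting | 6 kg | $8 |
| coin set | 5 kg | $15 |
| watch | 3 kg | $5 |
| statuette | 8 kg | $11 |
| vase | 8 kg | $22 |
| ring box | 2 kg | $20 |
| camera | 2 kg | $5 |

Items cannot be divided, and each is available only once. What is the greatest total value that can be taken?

$47

Check high-value combinations within 13 kg:
- vase+ring box+camera: weight 8+2+2=12, value 22+20+5=47
- watch+vase+ring box: weight 3+8+2=13, value 5+22+20=47
- coin set+watch+ring box+camera: weight 5+3+2+2=12, value 15+5+20+5=45
Best: $47.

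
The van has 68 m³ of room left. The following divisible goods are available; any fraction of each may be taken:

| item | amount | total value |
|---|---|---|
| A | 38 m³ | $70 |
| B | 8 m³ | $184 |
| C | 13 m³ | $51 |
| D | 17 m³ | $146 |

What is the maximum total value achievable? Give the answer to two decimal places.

Take in order of value per unit:
- B (184/8 per unit): all 8 → value 184, running total 184.00
- D (146/17 per unit): all 17 → value 146, running total 330.00
- C (51/13 per unit): all 13 → value 51, running total 381.00
- A (70/38 per unit): 30 of 38 → value 30×70/38 = 55.2632, running total 436.26
Total 436.26.

436.26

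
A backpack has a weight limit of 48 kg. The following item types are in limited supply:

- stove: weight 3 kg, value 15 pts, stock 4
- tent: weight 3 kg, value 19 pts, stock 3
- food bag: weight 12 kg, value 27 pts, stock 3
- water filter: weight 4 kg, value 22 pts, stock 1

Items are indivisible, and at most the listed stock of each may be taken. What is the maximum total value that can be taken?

Best selections within weight 48 and stock limits:
- 3×stove + 3×tent + 2×food bag + 1×water filter: weight 46, value 178
- 4×stove + 2×tent + 2×food bag + 1×water filter: weight 46, value 174
Best: 178 pts.

178 pts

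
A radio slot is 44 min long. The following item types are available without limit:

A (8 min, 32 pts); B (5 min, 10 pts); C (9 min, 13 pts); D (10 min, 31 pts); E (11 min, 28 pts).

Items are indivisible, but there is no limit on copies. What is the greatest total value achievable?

160 pts

Best value-per-unit is A at 32/8, and filling with it alone uses duration 5×8=40. No mix of the others beats 5×32 = 160.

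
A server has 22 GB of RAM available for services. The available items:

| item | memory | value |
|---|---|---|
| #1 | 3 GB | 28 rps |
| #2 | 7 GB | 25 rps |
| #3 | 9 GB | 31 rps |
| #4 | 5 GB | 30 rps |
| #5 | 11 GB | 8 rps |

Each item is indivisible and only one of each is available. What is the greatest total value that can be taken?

89 rps

Check high-value combinations within 22 GB:
- #1+#3+#4: memory 3+9+5=17, value 28+31+30=89
- #2+#3+#4: memory 7+9+5=21, value 25+31+30=86
- #1+#2+#3: memory 3+7+9=19, value 28+25+31=84
- #1+#2+#4: memory 3+7+5=15, value 28+25+30=83
- #1+#4+#5: memory 3+5+11=19, value 28+30+8=66
Best: 89 rps.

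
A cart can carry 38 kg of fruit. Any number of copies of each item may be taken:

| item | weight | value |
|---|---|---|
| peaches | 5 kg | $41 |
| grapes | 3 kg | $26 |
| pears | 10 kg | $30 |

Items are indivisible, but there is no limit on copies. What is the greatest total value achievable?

Best value-per-unit is grapes at 26/3; filling with it alone gives 12×26 = 312.
Optimal mix: 1×peaches + 11×grapes → weight 38, value 327.

$327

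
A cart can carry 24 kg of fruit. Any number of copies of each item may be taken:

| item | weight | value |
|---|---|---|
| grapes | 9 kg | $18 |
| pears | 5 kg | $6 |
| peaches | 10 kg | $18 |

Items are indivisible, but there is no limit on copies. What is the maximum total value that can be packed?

$42

Best value-per-unit is grapes at 18/9; filling with it alone gives 2×18 = 36.
Optimal mix: 2×grapes + 1×pears → weight 23, value 42.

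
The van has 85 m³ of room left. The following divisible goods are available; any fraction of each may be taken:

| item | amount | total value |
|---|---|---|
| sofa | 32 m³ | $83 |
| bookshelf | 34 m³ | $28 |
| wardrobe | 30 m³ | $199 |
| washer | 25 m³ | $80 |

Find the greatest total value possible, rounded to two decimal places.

Take in order of value per unit:
- wardrobe (199/30 per unit): all 30 → value 199, running total 199.00
- washer (80/25 per unit): all 25 → value 80, running total 279.00
- sofa (83/32 per unit): 30 of 32 → value 30×83/32 = 77.8125, running total 356.81
Total 356.81.

356.81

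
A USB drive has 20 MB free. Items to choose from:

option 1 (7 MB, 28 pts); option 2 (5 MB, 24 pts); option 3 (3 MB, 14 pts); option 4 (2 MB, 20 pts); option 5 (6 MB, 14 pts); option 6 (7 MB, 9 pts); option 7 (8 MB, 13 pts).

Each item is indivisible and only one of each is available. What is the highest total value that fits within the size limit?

86 pts

Check high-value combinations within 20 MB:
- option 1+option 2+option 3+option 4: size 7+5+3+2=17, value 28+24+14+20=86
- option 1+option 2+option 4+option 5: size 7+5+2+6=20, value 28+24+20+14=86
- option 1+option 3+option 4+option 5: size 7+3+2+6=18, value 28+14+20+14=76
- option 1+option 3+option 4+option 7: size 7+3+2+8=20, value 28+14+20+13=75
- option 1+option 2+option 4: size 7+5+2=14, value 28+24+20=72
Best: 86 pts.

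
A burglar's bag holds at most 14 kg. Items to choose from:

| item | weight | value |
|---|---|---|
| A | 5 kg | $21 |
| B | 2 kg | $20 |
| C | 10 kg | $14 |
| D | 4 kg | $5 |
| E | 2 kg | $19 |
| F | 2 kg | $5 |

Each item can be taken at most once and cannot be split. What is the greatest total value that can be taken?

$65

Check high-value combinations within 14 kg:
- A+B+E+F: weight 5+2+2+2=11, value 21+20+19+5=65
- A+B+D+E: weight 5+2+4+2=13, value 21+20+5+19=65
- A+B+E: weight 5+2+2=9, value 21+20+19=60
- B+C+E: weight 2+10+2=14, value 20+14+19=53
Best: $65.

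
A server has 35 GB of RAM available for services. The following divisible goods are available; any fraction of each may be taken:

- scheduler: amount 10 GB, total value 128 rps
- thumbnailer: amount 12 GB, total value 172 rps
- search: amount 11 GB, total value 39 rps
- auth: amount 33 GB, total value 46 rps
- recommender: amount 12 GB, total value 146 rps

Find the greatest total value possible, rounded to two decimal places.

449.55

Take in order of value per unit:
- thumbnailer (172/12 per unit): all 12 → value 172, running total 172.00
- scheduler (128/10 per unit): all 10 → value 128, running total 300.00
- recommender (146/12 per unit): all 12 → value 146, running total 446.00
- search (39/11 per unit): 1 of 11 → value 1×39/11 = 3.5455, running total 449.55
Total 449.55.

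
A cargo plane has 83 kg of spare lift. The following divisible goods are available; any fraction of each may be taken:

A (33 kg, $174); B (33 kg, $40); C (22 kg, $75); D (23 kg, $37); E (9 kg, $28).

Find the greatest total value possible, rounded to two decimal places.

307.57

Take in order of value per unit:
- A (174/33 per unit): all 33 → value 174, running total 174.00
- C (75/22 per unit): all 22 → value 75, running total 249.00
- E (28/9 per unit): all 9 → value 28, running total 277.00
- D (37/23 per unit): 19 of 23 → value 19×37/23 = 30.5652, running total 307.57
Total 307.57.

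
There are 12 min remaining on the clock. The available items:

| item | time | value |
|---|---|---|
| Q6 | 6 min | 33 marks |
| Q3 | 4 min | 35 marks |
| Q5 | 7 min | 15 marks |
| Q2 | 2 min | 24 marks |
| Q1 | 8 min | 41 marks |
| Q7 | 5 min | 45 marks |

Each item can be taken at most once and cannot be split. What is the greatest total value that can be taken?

Check high-value combinations within 12 min:
- Q3+Q2+Q7: time 4+2+5=11, value 35+24+45=104
- Q6+Q3+Q2: time 6+4+2=12, value 33+35+24=92
- Q3+Q7: time 4+5=9, value 35+45=80
- Q6+Q7: time 6+5=11, value 33+45=78
- Q3+Q1: time 4+8=12, value 35+41=76
Best: 104 marks.

104 marks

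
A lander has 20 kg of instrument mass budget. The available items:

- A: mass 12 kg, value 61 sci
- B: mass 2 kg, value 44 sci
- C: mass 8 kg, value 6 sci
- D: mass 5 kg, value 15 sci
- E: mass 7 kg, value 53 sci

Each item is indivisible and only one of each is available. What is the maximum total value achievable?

120 sci

Check high-value combinations within 20 kg:
- A+B+D: mass 12+2+5=19, value 61+44+15=120
- A+E: mass 12+7=19, value 61+53=114
- B+D+E: mass 2+5+7=14, value 44+15+53=112
- A+B: mass 12+2=14, value 61+44=105
- B+C+E: mass 2+8+7=17, value 44+6+53=103
Best: 120 sci.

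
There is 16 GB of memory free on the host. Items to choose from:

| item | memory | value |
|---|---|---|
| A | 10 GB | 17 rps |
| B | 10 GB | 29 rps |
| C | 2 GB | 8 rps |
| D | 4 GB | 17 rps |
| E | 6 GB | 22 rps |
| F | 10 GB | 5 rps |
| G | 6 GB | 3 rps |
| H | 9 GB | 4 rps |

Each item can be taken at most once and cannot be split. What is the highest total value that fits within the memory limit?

54 rps

Check high-value combinations within 16 GB:
- B+C+D: memory 10+2+4=16, value 29+8+17=54
- B+E: memory 10+6=16, value 29+22=51
- C+D+E: memory 2+4+6=12, value 8+17+22=47
Best: 54 rps.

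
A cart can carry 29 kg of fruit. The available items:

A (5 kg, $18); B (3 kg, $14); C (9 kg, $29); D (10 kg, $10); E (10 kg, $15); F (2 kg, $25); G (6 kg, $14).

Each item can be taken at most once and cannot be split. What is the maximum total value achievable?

Check high-value combinations within 29 kg:
- A+B+C+E+F: weight 5+3+9+10+2=29, value 18+14+29+15+25=101
- A+B+C+F+G: weight 5+3+9+2+6=25, value 18+14+29+25+14=100
- A+B+C+D+F: weight 5+3+9+10+2=29, value 18+14+29+10+25=96
Best: $101.

$101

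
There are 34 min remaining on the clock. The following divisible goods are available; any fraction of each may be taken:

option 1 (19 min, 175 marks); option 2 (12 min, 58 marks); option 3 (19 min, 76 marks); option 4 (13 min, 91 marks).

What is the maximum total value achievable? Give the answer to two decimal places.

Take in order of value per unit:
- option 1 (175/19 per unit): all 19 → value 175, running total 175.00
- option 4 (91/13 per unit): all 13 → value 91, running total 266.00
- option 2 (58/12 per unit): 2 of 12 → value 2×58/12 = 9.6667, running total 275.67
Total 275.67.

275.67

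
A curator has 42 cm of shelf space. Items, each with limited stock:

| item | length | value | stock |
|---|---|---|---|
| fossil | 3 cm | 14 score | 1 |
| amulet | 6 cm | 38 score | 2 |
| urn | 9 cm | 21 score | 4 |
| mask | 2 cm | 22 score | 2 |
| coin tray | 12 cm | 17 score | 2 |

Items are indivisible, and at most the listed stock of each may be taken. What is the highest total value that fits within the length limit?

176 score

Top feasible selections:
- 1×fossil + 2×amulet + 2×urn + 2×mask: length 37, value 176
- 1×fossil + 2×amulet + 1×urn + 2×mask + 1×coin tray: length 40, value 172
- 2×amulet + 2×urn + 2×mask: length 34, value 162
Best: 176 score.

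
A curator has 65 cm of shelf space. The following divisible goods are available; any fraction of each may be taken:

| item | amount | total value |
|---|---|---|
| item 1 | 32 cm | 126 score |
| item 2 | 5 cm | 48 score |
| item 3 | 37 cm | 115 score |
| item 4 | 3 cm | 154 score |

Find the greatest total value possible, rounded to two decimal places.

Take in order of value per unit:
- item 4 (154/3 per unit): all 3 → value 154, running total 154.00
- item 2 (48/5 per unit): all 5 → value 48, running total 202.00
- item 1 (126/32 per unit): all 32 → value 126, running total 328.00
- item 3 (115/37 per unit): 25 of 37 → value 25×115/37 = 77.7027, running total 405.70
Total 405.70.

405.70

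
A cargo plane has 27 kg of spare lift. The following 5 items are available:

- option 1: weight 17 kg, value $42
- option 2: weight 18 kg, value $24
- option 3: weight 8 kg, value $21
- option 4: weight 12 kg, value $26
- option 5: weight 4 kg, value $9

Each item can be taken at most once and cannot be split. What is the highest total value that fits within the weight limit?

Check high-value combinations within 27 kg:
- option 1+option 3: weight 17+8=25, value 42+21=63
- option 3+option 4+option 5: weight 8+12+4=24, value 21+26+9=56
- option 1+option 5: weight 17+4=21, value 42+9=51
Best: $63.

$63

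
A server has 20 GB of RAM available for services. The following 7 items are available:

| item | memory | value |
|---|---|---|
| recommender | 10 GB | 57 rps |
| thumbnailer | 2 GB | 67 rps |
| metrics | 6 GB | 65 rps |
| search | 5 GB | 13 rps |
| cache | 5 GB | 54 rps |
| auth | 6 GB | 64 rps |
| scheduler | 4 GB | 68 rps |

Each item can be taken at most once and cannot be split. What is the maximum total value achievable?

Check high-value combinations within 20 GB:
- thumbnailer+metrics+auth+scheduler: memory 2+6+6+4=18, value 67+65+64+68=264
- thumbnailer+metrics+cache+scheduler: memory 2+6+5+4=17, value 67+65+54+68=254
- thumbnailer+cache+auth+scheduler: memory 2+5+6+4=17, value 67+54+64+68=253
- thumbnailer+metrics+cache+auth: memory 2+6+5+6=19, value 67+65+54+64=250
- thumbnailer+metrics+search+scheduler: memory 2+6+5+4=17, value 67+65+13+68=213
Best: 264 rps.

264 rps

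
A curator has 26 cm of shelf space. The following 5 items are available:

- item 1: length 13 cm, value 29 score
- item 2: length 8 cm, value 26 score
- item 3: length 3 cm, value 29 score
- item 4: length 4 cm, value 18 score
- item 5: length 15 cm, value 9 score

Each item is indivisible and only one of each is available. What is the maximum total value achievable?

84 score

Check high-value combinations within 26 cm:
- item 1+item 2+item 3: length 13+8+3=24, value 29+26+29=84
- item 1+item 3+item 4: length 13+3+4=20, value 29+29+18=76
- item 2+item 3+item 4: length 8+3+4=15, value 26+29+18=73
- item 1+item 2+item 4: length 13+8+4=25, value 29+26+18=73
Best: 84 score.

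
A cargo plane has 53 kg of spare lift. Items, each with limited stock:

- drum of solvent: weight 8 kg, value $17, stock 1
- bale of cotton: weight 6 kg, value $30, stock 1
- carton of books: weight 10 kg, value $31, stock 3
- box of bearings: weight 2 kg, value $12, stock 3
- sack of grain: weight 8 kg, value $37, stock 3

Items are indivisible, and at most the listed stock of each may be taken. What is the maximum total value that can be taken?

Top feasible selections:
- 1×bale of cotton + 2×carton of books + 1×box of bearings + 3×sack of grain: weight 52, value 215
- 1×drum of solvent + 1×bale of cotton + 1×carton of books + 2×box of bearings + 3×sack of grain: weight 52, value 213
Best: $215.

$215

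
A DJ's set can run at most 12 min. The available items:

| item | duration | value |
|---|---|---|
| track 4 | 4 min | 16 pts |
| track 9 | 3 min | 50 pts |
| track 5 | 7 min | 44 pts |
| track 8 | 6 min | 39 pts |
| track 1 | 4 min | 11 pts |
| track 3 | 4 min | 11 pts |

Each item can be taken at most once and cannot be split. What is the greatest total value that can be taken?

Check high-value combinations within 12 min:
- track 9+track 5: duration 3+7=10, value 50+44=94
- track 9+track 8: duration 3+6=9, value 50+39=89
- track 4+track 9+track 1: duration 4+3+4=11, value 16+50+11=77
Best: 94 pts.

94 pts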